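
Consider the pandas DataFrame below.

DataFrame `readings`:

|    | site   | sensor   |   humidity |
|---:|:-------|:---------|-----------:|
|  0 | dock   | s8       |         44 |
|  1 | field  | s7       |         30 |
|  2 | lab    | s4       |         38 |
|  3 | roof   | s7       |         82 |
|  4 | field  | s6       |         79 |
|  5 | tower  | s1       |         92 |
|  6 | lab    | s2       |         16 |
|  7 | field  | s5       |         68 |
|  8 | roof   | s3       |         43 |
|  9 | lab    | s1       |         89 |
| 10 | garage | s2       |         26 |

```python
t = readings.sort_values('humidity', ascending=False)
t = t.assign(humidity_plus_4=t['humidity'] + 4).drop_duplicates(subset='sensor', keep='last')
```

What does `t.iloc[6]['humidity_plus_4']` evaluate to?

sort by humidity descending:
      site sensor  humidity
5    tower     s1        92
9      lab     s1        89
3     roof     s7        82
4    field     s6        79
7    field     s5        68
0     dock     s8        44
8     roof     s3        43
2      lab     s4        38
1    field     s7        30
10  garage     s2        26
6      lab     s2        16
add column humidity_plus_4 = t['humidity'] + 4:
      site sensor  humidity  humidity_plus_4
5    tower     s1        92               96
9      lab     s1        89               93
3     roof     s7        82               86
4    field     s6        79               83
7    field     s5        68               72
0     dock     s8        44               48
8     roof     s3        43               47
2      lab     s4        38               42
1    field     s7        30               34
10  garage     s2        26               30
6      lab     s2        16               20
drop duplicate sensor (keep=last):
    site sensor  humidity  humidity_plus_4
9    lab     s1        89               93
4  field     s6        79               83
7  field     s5        68               72
0   dock     s8        44               48
8   roof     s3        43               47
2    lab     s4        38               42
1  field     s7        30               34
6    lab     s2        16               20
value at position 6, column 'humidity_plus_4' → 34

34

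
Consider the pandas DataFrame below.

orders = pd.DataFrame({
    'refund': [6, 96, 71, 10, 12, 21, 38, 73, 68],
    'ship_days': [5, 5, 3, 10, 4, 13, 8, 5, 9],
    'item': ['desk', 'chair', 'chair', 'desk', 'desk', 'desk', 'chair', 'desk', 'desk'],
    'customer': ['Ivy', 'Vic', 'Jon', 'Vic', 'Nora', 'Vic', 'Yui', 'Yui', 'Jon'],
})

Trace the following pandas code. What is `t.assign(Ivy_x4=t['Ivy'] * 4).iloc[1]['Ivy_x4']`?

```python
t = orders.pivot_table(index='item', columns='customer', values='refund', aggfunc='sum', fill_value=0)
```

24

pivot: rows=item, cols=customer, sum(refund):
customer  Ivy  Jon  Nora  Vic  Yui
item                              
chair       0   71     0   96   38
desk        6   68    12   31   73
add column Ivy_x4 = t['Ivy'] * 4:
customer  Ivy  Jon  Nora  Vic  Yui  Ivy_x4
item                                      
chair       0   71     0   96   38       0
desk        6   68    12   31   73      24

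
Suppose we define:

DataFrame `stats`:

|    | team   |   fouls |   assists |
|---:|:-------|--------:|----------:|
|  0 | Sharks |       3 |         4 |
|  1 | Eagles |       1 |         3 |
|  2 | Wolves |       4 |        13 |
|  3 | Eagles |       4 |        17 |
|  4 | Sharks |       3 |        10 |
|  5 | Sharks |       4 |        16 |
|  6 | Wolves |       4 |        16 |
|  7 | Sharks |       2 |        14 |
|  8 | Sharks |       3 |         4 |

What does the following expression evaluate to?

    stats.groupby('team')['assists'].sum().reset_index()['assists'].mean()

32.3333333333

group by team, sum of assists:
team
Eagles    20
Sharks    48
Wolves    29
Name: assists, dtype: int64
reset_index():
     team  assists
0  Eagles       20
1  Sharks       48
2  Wolves       29
Reading off the mean of column 'assists', we get 32.3333333333.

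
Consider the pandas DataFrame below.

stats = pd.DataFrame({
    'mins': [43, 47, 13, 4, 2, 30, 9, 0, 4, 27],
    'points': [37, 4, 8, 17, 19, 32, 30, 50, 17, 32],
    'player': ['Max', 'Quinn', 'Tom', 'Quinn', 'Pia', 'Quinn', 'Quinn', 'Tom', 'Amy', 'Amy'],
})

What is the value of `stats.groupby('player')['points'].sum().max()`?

group by player, sum of points:
player
Amy      49
Max      37
Pia      19
Quinn    83
Tom      58
Name: points, dtype: int64
Taking the max of the resulting series gives 83.

83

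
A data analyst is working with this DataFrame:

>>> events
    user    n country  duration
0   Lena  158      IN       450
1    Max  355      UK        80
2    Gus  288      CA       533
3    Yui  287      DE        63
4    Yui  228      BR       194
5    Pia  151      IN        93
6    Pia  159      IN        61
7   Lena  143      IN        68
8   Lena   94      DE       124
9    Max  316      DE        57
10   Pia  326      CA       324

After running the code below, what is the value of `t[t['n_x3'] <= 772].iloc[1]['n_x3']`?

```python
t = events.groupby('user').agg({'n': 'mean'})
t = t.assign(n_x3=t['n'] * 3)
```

group by user, mean of n:
               n
user            
Gus   288.000000
Lena  131.666667
Max   335.500000
Pia   212.000000
Yui   257.500000
add column n_x3 = t['n'] * 3:
               n    n_x3
user                    
Gus   288.000000   864.0
Lena  131.666667   395.0
Max   335.500000  1006.5
Pia   212.000000   636.0
Yui   257.500000   772.5
filter rows where n_x3 <= 772:
               n   n_x3
user                   
Lena  131.666667  395.0
Pia   212.000000  636.0
Finally, value at position 1, column 'n_x3' = 636.0.

636.0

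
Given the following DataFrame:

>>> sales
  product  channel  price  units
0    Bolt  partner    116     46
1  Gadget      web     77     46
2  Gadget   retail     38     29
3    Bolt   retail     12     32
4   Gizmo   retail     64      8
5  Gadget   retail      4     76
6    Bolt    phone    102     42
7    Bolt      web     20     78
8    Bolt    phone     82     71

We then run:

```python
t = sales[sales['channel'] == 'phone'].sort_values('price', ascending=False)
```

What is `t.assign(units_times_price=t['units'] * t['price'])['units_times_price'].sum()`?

filter rows where channel == 'phone':
  product channel  price  units
6    Bolt   phone    102     42
8    Bolt   phone     82     71
sort by price descending:
  product channel  price  units
6    Bolt   phone    102     42
8    Bolt   phone     82     71
add column units_times_price = t['units'] * t['price']:
  product channel  price  units  units_times_price
6    Bolt   phone    102     42               4284
8    Bolt   phone     82     71               5822
Taking the sum of column 'units_times_price' gives 10106.

10106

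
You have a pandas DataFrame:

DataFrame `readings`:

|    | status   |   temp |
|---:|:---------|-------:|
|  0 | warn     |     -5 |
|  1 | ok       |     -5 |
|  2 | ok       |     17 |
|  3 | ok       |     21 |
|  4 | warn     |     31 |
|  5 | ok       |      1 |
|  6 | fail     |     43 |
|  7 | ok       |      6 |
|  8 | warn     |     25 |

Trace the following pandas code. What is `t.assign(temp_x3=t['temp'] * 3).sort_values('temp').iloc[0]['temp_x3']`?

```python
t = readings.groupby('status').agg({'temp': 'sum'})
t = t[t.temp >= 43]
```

group by status, sum of temp:
        temp
status      
fail      43
ok        40
warn      51
filter rows where temp >= 43:
        temp
status      
fail      43
warn      51
add column temp_x3 = t['temp'] * 3:
        temp  temp_x3
status               
fail      43      129
warn      51      153
sort by temp:
        temp  temp_x3
status               
fail      43      129
warn      51      153
So iloc[0]['temp_x3'] = 129.

129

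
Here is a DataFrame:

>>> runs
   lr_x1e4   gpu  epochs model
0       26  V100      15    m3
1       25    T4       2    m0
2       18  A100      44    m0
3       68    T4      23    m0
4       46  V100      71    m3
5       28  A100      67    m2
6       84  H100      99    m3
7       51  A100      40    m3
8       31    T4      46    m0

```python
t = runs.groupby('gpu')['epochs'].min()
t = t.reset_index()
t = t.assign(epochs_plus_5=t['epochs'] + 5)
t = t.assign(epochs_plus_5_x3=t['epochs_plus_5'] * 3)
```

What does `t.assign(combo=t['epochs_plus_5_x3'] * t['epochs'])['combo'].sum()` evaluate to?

group by gpu, min of epochs:
gpu
A100    40
H100    99
T4       2
V100    15
Name: epochs, dtype: int64
reset_index():
    gpu  epochs
0  A100      40
1  H100      99
2    T4       2
3  V100      15
add column epochs_plus_5 = t['epochs'] + 5:
    gpu  epochs  epochs_plus_5
0  A100      40             45
1  H100      99            104
2    T4       2              7
3  V100      15             20
add column epochs_plus_5_x3 = t['epochs_plus_5'] * 3:
    gpu  epochs  epochs_plus_5  epochs_plus_5_x3
0  A100      40             45               135
1  H100      99            104               312
2    T4       2              7                21
3  V100      15             20                60
add column combo = t['epochs_plus_5_x3'] * t['epochs']:
    gpu  epochs  epochs_plus_5  epochs_plus_5_x3  combo
0  A100      40             45               135   5400
1  H100      99            104               312  30888
2    T4       2              7                21     42
3  V100      15             20                60    900

37230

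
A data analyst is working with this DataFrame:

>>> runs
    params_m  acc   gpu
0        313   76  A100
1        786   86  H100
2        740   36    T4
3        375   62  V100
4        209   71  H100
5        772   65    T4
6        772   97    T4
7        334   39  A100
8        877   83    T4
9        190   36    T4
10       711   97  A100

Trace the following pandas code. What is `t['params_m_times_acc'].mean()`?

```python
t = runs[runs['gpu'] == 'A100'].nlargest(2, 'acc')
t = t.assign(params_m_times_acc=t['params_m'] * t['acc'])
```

46377.5

filter rows where gpu == 'A100':
    params_m  acc   gpu
0        313   76  A100
7        334   39  A100
10       711   97  A100
take 2 rows with largest acc:
    params_m  acc   gpu
10       711   97  A100
0        313   76  A100
add column params_m_times_acc = t['params_m'] * t['acc']:
    params_m  acc   gpu  params_m_times_acc
10       711   97  A100               68967
0        313   76  A100               23788
The mean of column 'params_m_times_acc' is 46377.5.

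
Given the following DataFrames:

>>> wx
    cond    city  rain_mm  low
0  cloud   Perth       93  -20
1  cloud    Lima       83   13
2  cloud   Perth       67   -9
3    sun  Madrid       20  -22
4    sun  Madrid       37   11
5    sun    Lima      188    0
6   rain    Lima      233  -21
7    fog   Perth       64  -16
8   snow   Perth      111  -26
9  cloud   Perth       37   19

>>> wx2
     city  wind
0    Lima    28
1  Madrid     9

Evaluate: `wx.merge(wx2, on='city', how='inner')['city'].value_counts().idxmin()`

Madrid

merge on 'city' (how='inner') → 5 rows:
    cond    city  rain_mm  low  wind
0  cloud    Lima       83   13    28
1    sun  Madrid       20  -22     9
2    sun  Madrid       37   11     9
3    sun    Lima      188    0    28
4   rain    Lima      233  -21    28
value_counts of city:
city
Lima      3
Madrid    2
Name: count, dtype: int64
Finally, label with the smallest value = Madrid.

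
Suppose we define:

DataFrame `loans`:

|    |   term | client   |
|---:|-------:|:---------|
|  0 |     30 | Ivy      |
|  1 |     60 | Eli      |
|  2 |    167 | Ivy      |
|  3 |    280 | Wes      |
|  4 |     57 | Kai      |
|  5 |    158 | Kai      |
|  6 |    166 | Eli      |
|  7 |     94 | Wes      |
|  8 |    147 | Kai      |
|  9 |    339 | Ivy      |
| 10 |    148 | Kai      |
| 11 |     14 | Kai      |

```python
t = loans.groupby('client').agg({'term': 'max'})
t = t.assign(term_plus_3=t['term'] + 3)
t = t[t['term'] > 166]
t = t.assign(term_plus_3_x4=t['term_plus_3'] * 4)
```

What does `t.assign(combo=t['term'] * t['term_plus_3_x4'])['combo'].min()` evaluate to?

group by client, max of term:
        term
client      
Eli      166
Ivy      339
Kai      158
Wes      280
add column term_plus_3 = t['term'] + 3:
        term  term_plus_3
client                   
Eli      166          169
Ivy      339          342
Kai      158          161
Wes      280          283
filter rows where term > 166:
        term  term_plus_3
client                   
Ivy      339          342
Wes      280          283
add column term_plus_3_x4 = t['term_plus_3'] * 4:
        term  term_plus_3  term_plus_3_x4
client                                   
Ivy      339          342            1368
Wes      280          283            1132
add column combo = t['term'] * t['term_plus_3_x4']:
        term  term_plus_3  term_plus_3_x4   combo
client                                           
Ivy      339          342            1368  463752
Wes      280          283            1132  316960

316960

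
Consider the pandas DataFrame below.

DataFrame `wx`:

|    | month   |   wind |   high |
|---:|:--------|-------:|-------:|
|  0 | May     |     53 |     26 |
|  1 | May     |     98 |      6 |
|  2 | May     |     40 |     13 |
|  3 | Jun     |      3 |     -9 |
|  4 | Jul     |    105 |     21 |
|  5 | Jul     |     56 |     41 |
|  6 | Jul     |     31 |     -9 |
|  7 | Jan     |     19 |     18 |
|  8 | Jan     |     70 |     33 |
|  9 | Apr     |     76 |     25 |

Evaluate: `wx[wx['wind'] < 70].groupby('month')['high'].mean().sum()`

44.5

filter rows where wind < 70:
  month  wind  high
0   May    53    26
2   May    40    13
3   Jun     3    -9
5   Jul    56    41
6   Jul    31    -9
7   Jan    19    18
group by month, mean of high:
month
Jan    18.0
Jul    16.0
Jun    -9.0
May    19.5
Name: high, dtype: float64
Hence 44.5.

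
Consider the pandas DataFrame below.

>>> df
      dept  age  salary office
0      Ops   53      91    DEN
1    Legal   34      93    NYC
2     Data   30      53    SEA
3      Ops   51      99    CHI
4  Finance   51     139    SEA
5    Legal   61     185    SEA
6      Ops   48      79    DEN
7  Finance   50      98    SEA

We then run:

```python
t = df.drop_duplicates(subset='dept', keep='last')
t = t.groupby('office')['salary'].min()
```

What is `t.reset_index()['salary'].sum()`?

132

drop duplicate dept (keep=last):
      dept  age  salary office
2     Data   30      53    SEA
5    Legal   61     185    SEA
6      Ops   48      79    DEN
7  Finance   50      98    SEA
group by office, min of salary:
office
DEN    79
SEA    53
Name: salary, dtype: int64
reset_index():
  office  salary
0    DEN      79
1    SEA      53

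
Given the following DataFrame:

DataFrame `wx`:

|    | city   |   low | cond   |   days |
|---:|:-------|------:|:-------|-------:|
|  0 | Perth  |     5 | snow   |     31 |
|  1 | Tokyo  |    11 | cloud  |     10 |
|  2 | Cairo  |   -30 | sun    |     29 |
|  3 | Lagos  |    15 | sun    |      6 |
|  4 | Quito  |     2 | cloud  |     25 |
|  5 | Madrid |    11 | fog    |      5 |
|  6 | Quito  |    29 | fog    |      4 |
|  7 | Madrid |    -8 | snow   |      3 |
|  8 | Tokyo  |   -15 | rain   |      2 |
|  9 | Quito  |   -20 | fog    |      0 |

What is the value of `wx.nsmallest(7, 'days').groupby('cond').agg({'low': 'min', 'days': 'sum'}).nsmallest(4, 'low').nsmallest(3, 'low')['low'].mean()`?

take 7 rows with smallest days:
     city  low   cond  days
9   Quito  -20    fog     0
8   Tokyo  -15   rain     2
7  Madrid   -8   snow     3
6   Quito   29    fog     4
5  Madrid   11    fog     5
3   Lagos   15    sun     6
1   Tokyo   11  cloud    10
group by cond: min(low), sum(days):
       low  days
cond            
cloud   11    10
fog    -20     9
rain   -15     2
snow    -8     3
sun     15     6
take 4 rows with smallest low:
       low  days
cond            
fog    -20     9
rain   -15     2
snow    -8     3
cloud   11    10
take 3 rows with smallest low:
      low  days
cond           
fog   -20     9
rain  -15     2
snow   -8     3

-14.3333333333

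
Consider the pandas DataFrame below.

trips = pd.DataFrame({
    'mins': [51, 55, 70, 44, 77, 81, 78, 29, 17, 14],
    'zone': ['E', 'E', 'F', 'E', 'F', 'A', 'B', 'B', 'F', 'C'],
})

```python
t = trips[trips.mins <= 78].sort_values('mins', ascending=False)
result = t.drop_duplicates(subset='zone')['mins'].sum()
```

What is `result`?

filter rows where mins <= 78:
   mins zone
0    51    E
1    55    E
2    70    F
3    44    E
4    77    F
6    78    B
7    29    B
8    17    F
9    14    C
sort by mins descending:
   mins zone
6    78    B
4    77    F
2    70    F
1    55    E
0    51    E
3    44    E
7    29    B
8    17    F
9    14    C
drop duplicate zone (keep=first):
   mins zone
6    78    B
4    77    F
1    55    E
9    14    C

224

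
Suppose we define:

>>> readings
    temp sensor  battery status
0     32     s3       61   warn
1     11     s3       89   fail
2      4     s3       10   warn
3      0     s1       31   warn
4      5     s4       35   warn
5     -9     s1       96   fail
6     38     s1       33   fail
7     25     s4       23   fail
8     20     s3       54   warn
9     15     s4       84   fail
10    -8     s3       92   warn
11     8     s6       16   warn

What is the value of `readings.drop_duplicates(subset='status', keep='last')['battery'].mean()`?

drop duplicate status (keep=last):
    temp sensor  battery status
9     15     s4       84   fail
11     8     s6       16   warn

50.0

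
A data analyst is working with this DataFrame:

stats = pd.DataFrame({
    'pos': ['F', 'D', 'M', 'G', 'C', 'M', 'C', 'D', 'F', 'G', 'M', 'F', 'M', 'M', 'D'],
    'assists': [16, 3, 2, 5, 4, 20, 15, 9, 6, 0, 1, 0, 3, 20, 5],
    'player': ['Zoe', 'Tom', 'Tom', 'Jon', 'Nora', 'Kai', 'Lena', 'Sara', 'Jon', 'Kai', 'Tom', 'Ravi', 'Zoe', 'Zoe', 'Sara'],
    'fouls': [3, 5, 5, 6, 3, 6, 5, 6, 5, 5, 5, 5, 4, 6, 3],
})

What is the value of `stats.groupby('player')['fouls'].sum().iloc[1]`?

11

group by player, sum of fouls:
player
Jon     11
Kai     11
Lena     5
Nora     3
Ravi     5
Sara     9
Tom     15
Zoe     13
Name: fouls, dtype: int64
Then the value at position 1: 11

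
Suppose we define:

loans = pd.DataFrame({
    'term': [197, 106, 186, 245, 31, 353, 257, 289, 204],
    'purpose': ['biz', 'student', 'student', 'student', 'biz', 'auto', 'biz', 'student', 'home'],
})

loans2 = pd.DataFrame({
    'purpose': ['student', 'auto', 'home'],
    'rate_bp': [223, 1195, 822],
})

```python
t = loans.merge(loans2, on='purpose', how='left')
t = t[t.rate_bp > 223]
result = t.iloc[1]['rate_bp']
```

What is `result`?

merge on 'purpose' (how='left') → 9 rows:
   term  purpose  rate_bp
0   197      biz      NaN
1   106  student    223.0
2   186  student    223.0
3   245  student    223.0
4    31      biz      NaN
5   353     auto   1195.0
6   257      biz      NaN
7   289  student    223.0
8   204     home    822.0
filter rows where rate_bp > 223:
   term purpose  rate_bp
5   353    auto   1195.0
8   204    home    822.0

822.0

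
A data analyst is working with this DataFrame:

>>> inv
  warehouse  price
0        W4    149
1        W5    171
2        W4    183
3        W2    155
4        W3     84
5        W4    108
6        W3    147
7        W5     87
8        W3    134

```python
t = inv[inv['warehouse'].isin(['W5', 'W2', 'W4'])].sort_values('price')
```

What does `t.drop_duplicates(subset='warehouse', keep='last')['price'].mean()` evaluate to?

filter rows where warehouse in ['W5', 'W2', 'W4']:
  warehouse  price
0        W4    149
1        W5    171
2        W4    183
3        W2    155
5        W4    108
7        W5     87
sort by price:
  warehouse  price
7        W5     87
5        W4    108
0        W4    149
3        W2    155
1        W5    171
2        W4    183
drop duplicate warehouse (keep=last):
  warehouse  price
3        W2    155
1        W5    171
2        W4    183
mean of column 'price' → 169.666666667

169.666666667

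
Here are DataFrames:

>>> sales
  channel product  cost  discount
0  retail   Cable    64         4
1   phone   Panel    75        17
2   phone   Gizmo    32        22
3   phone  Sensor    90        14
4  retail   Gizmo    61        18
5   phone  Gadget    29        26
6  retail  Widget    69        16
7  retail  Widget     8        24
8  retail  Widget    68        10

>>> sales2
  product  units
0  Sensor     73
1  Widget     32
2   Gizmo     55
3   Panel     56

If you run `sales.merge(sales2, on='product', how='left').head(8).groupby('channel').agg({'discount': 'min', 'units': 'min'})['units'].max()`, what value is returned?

55.0

merge on 'product' (how='left') → 9 rows:
  channel product  cost  discount  units
0  retail   Cable    64         4    NaN
1   phone   Panel    75        17   56.0
2   phone   Gizmo    32        22   55.0
3   phone  Sensor    90        14   73.0
4  retail   Gizmo    61        18   55.0
5   phone  Gadget    29        26    NaN
6  retail  Widget    69        16   32.0
7  retail  Widget     8        24   32.0
8  retail  Widget    68        10   32.0
take first 8 rows:
  channel product  cost  discount  units
0  retail   Cable    64         4    NaN
1   phone   Panel    75        17   56.0
2   phone   Gizmo    32        22   55.0
3   phone  Sensor    90        14   73.0
4  retail   Gizmo    61        18   55.0
5   phone  Gadget    29        26    NaN
6  retail  Widget    69        16   32.0
7  retail  Widget     8        24   32.0
group by channel: min(discount), min(units):
         discount  units
channel                 
phone          14   55.0
retail          4   32.0
Taking the max of column 'units' gives 55.0.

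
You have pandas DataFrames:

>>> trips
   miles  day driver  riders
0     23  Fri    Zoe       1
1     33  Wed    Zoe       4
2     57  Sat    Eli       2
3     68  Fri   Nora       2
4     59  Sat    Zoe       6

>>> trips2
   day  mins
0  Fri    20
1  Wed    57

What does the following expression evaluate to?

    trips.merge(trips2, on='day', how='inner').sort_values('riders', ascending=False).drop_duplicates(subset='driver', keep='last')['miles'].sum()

merge on 'day' (how='inner') → 3 rows:
   miles  day driver  riders  mins
0     23  Fri    Zoe       1    20
1     33  Wed    Zoe       4    57
2     68  Fri   Nora       2    20
sort by riders descending:
   miles  day driver  riders  mins
1     33  Wed    Zoe       4    57
2     68  Fri   Nora       2    20
0     23  Fri    Zoe       1    20
drop duplicate driver (keep=last):
   miles  day driver  riders  mins
2     68  Fri   Nora       2    20
0     23  Fri    Zoe       1    20
Finally, sum of column 'miles' = 91.

91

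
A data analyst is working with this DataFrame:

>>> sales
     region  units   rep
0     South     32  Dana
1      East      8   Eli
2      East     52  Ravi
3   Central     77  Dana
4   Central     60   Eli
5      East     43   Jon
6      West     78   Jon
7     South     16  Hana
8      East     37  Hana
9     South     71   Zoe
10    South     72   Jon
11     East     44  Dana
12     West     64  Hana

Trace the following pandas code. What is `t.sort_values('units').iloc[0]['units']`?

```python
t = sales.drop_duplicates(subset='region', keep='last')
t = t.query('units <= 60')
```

44

drop duplicate region (keep=last):
     region  units   rep
4   Central     60   Eli
10    South     72   Jon
11     East     44  Dana
12     West     64  Hana
filter rows where units <= 60:
     region  units   rep
4   Central     60   Eli
11     East     44  Dana
sort by units:
     region  units   rep
11     East     44  Dana
4   Central     60   Eli
So iloc[0]['units'] = 44.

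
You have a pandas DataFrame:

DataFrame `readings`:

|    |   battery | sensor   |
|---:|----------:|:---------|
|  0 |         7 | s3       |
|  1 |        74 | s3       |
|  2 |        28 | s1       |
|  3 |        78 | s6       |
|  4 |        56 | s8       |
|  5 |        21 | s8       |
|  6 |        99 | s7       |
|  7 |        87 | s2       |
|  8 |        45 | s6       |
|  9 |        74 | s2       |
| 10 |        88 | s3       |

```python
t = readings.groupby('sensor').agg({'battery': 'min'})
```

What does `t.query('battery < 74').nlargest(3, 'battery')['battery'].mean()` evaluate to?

group by sensor, min of battery:
        battery
sensor         
s1           28
s2           74
s3            7
s6           45
s7           99
s8           21
filter rows where battery < 74:
        battery
sensor         
s1           28
s3            7
s6           45
s8           21
take 3 rows with largest battery:
        battery
sensor         
s6           45
s1           28
s8           21

31.3333333333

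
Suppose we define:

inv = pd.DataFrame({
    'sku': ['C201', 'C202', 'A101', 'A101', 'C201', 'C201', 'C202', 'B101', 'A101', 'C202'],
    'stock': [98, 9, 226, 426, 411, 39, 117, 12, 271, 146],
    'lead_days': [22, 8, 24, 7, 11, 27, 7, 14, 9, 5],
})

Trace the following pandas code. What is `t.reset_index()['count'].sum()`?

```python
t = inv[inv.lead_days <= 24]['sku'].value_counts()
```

filter rows where lead_days <= 24:
    sku  stock  lead_days
0  C201     98         22
1  C202      9          8
2  A101    226         24
3  A101    426          7
4  C201    411         11
6  C202    117          7
7  B101     12         14
8  A101    271          9
9  C202    146          5
value_counts of sku:
sku
C202    3
A101    3
C201    2
B101    1
Name: count, dtype: int64
reset_index():
    sku  count
0  C202      3
1  A101      3
2  C201      2
3  B101      1
sum of column 'count' → 9

9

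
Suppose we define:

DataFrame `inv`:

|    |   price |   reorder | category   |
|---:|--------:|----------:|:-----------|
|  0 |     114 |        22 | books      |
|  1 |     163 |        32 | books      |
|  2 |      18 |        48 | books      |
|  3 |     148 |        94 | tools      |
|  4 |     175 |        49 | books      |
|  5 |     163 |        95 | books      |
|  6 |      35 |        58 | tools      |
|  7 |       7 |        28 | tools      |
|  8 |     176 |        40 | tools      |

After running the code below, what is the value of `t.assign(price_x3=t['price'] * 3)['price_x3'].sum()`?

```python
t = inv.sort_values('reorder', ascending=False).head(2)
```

sort by reorder descending:
   price  reorder category
5    163       95    books
3    148       94    tools
6     35       58    tools
4    175       49    books
2     18       48    books
8    176       40    tools
1    163       32    books
7      7       28    tools
0    114       22    books
take first 2 rows:
   price  reorder category
5    163       95    books
3    148       94    tools
add column price_x3 = t['price'] * 3:
   price  reorder category  price_x3
5    163       95    books       489
3    148       94    tools       444
The sum of column 'price_x3' is 933.

933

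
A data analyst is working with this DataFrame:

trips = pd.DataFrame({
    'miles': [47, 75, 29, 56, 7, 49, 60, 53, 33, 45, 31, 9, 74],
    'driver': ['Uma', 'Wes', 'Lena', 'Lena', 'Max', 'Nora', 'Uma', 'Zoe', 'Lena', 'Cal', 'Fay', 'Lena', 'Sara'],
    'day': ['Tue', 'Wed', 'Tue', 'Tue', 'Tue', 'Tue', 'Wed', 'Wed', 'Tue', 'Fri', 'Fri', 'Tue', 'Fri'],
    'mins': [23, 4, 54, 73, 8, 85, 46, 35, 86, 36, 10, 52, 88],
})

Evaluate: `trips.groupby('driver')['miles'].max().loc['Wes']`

75

group by driver, max of miles:
driver
Cal     45
Fay     31
Lena    56
Max      7
Nora    49
Sara    74
Uma     60
Wes     75
Zoe     53
Name: miles, dtype: int64
Hence 75.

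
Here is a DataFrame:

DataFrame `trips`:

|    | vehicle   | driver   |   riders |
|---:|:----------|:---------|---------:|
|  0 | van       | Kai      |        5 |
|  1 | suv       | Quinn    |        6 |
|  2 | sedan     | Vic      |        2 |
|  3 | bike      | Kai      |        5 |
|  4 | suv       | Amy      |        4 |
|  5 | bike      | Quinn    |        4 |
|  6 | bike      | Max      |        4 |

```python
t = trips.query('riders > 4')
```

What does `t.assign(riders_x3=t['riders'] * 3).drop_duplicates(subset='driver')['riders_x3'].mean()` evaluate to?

16.5

filter rows where riders > 4:
  vehicle driver  riders
0     van    Kai       5
1     suv  Quinn       6
3    bike    Kai       5
add column riders_x3 = t['riders'] * 3:
  vehicle driver  riders  riders_x3
0     van    Kai       5         15
1     suv  Quinn       6         18
3    bike    Kai       5         15
drop duplicate driver (keep=first):
  vehicle driver  riders  riders_x3
0     van    Kai       5         15
1     suv  Quinn       6         18
Hence 16.5.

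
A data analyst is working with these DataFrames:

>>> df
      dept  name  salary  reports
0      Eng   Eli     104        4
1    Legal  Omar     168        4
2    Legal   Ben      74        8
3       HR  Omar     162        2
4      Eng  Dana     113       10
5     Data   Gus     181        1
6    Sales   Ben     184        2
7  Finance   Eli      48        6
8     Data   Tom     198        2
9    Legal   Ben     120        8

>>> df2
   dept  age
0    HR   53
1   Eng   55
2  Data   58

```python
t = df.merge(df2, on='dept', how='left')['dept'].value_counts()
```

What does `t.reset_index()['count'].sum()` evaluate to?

10

merge on 'dept' (how='left') → 10 rows:
      dept  name  salary  reports   age
0      Eng   Eli     104        4  55.0
1    Legal  Omar     168        4   NaN
2    Legal   Ben      74        8   NaN
3       HR  Omar     162        2  53.0
4      Eng  Dana     113       10  55.0
5     Data   Gus     181        1  58.0
6    Sales   Ben     184        2   NaN
7  Finance   Eli      48        6   NaN
8     Data   Tom     198        2  58.0
9    Legal   Ben     120        8   NaN
value_counts of dept:
dept
Legal      3
Eng        2
Data       2
HR         1
Sales      1
Finance    1
Name: count, dtype: int64
reset_index():
      dept  count
0    Legal      3
1      Eng      2
2     Data      2
3       HR      1
4    Sales      1
5  Finance      1
Taking the sum of column 'count' gives 10.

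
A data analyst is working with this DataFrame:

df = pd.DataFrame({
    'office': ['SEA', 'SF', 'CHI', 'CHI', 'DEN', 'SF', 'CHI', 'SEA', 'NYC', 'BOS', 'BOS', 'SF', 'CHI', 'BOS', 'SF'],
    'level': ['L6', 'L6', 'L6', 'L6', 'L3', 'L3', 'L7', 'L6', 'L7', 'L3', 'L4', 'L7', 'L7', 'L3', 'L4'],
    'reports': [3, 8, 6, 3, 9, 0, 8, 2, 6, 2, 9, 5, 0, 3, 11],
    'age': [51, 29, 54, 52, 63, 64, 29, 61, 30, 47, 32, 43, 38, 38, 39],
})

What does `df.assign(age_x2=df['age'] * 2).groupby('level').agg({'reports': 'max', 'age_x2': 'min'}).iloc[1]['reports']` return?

add column age_x2 = df['age'] * 2:
   office level  reports  age  age_x2
0     SEA    L6        3   51     102
1      SF    L6        8   29      58
2     CHI    L6        6   54     108
3     CHI    L6        3   52     104
4     DEN    L3        9   63     126
5      SF    L3        0   64     128
6     CHI    L7        8   29      58
7     SEA    L6        2   61     122
8     NYC    L7        6   30      60
9     BOS    L3        2   47      94
10    BOS    L4        9   32      64
11     SF    L7        5   43      86
12    CHI    L7        0   38      76
13    BOS    L3        3   38      76
14     SF    L4       11   39      78
group by level: max(reports), min(age_x2):
       reports  age_x2
level                 
L3           9      76
L4          11      64
L6           8      58
L7           8      58
Taking the value at position 1, column 'reports' gives 11.

11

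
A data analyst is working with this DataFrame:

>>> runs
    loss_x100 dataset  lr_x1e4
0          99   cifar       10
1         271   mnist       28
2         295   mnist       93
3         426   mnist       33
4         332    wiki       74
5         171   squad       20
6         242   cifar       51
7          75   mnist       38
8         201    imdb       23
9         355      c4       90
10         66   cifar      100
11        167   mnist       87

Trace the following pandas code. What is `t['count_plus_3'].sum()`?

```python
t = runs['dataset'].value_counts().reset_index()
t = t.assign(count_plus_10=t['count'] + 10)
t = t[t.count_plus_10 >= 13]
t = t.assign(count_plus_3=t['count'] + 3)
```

value_counts of dataset:
dataset
mnist    5
cifar    3
wiki     1
squad    1
imdb     1
c4       1
Name: count, dtype: int64
reset_index():
  dataset  count
0   mnist      5
1   cifar      3
2    wiki      1
3   squad      1
4    imdb      1
5      c4      1
add column count_plus_10 = t['count'] + 10:
  dataset  count  count_plus_10
0   mnist      5             15
1   cifar      3             13
2    wiki      1             11
3   squad      1             11
4    imdb      1             11
5      c4      1             11
filter rows where count_plus_10 >= 13:
  dataset  count  count_plus_10
0   mnist      5             15
1   cifar      3             13
add column count_plus_3 = t['count'] + 3:
  dataset  count  count_plus_10  count_plus_3
0   mnist      5             15             8
1   cifar      3             13             6
Finally, sum of column 'count_plus_3' = 14.

14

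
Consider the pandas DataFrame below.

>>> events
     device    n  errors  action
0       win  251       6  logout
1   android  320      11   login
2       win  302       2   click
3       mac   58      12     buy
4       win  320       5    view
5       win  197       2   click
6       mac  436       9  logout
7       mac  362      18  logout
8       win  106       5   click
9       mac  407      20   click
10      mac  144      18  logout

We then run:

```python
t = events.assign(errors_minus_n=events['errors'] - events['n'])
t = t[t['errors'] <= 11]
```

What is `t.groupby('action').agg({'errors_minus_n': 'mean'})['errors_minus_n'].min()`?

-336.0

add column errors_minus_n = events['errors'] - events['n']:
     device    n  errors  action  errors_minus_n
0       win  251       6  logout            -245
1   android  320      11   login            -309
2       win  302       2   click            -300
3       mac   58      12     buy             -46
4       win  320       5    view            -315
5       win  197       2   click            -195
6       mac  436       9  logout            -427
7       mac  362      18  logout            -344
8       win  106       5   click            -101
9       mac  407      20   click            -387
10      mac  144      18  logout            -126
filter rows where errors <= 11:
    device    n  errors  action  errors_minus_n
0      win  251       6  logout            -245
1  android  320      11   login            -309
2      win  302       2   click            -300
4      win  320       5    view            -315
5      win  197       2   click            -195
6      mac  436       9  logout            -427
8      win  106       5   click            -101
group by action, mean of errors_minus_n:
        errors_minus_n
action                
click      -198.666667
login      -309.000000
logout     -336.000000
view       -315.000000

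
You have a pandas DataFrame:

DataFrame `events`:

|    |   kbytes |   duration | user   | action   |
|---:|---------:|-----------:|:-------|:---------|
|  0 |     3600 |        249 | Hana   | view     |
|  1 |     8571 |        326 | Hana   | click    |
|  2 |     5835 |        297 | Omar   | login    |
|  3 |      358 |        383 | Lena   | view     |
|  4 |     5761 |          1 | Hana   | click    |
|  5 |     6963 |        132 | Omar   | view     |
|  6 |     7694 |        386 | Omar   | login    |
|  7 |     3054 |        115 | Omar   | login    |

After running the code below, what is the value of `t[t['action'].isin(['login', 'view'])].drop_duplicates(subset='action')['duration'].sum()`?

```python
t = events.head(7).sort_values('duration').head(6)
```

429

take first 7 rows:
   kbytes  duration  user action
0    3600       249  Hana   view
1    8571       326  Hana  click
2    5835       297  Omar  login
3     358       383  Lena   view
4    5761         1  Hana  click
5    6963       132  Omar   view
6    7694       386  Omar  login
sort by duration:
   kbytes  duration  user action
4    5761         1  Hana  click
5    6963       132  Omar   view
0    3600       249  Hana   view
2    5835       297  Omar  login
1    8571       326  Hana  click
3     358       383  Lena   view
6    7694       386  Omar  login
take first 6 rows:
   kbytes  duration  user action
4    5761         1  Hana  click
5    6963       132  Omar   view
0    3600       249  Hana   view
2    5835       297  Omar  login
1    8571       326  Hana  click
3     358       383  Lena   view
filter rows where action in ['login', 'view']:
   kbytes  duration  user action
5    6963       132  Omar   view
0    3600       249  Hana   view
2    5835       297  Omar  login
3     358       383  Lena   view
drop duplicate action (keep=first):
   kbytes  duration  user action
5    6963       132  Omar   view
2    5835       297  Omar  login
So sum() = 429.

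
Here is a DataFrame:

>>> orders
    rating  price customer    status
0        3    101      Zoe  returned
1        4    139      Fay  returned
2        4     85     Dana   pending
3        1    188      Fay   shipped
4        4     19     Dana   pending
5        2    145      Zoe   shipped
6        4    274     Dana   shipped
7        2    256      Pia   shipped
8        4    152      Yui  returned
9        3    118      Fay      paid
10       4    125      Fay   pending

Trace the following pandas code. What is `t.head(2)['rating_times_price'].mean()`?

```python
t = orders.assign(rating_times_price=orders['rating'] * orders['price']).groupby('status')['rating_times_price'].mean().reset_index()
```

329.666666667

add column rating_times_price = orders['rating'] * orders['price']:
    rating  price customer    status  rating_times_price
0        3    101      Zoe  returned                 303
1        4    139      Fay  returned                 556
2        4     85     Dana   pending                 340
3        1    188      Fay   shipped                 188
4        4     19     Dana   pending                  76
5        2    145      Zoe   shipped                 290
6        4    274     Dana   shipped                1096
7        2    256      Pia   shipped                 512
8        4    152      Yui  returned                 608
9        3    118      Fay      paid                 354
10       4    125      Fay   pending                 500
group by status, mean of rating_times_price:
status
paid        354.000000
pending     305.333333
returned    489.000000
shipped     521.500000
Name: rating_times_price, dtype: float64
reset_index():
     status  rating_times_price
0      paid          354.000000
1   pending          305.333333
2  returned          489.000000
3   shipped          521.500000
take first 2 rows:
    status  rating_times_price
0     paid          354.000000
1  pending          305.333333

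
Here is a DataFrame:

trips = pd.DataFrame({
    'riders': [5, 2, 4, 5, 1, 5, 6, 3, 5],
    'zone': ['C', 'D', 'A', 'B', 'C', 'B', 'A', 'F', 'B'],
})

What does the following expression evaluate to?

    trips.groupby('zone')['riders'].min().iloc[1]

5

group by zone, min of riders:
zone
A    4
B    5
C    1
D    2
F    3
Name: riders, dtype: int64
The value at position 1 is 5.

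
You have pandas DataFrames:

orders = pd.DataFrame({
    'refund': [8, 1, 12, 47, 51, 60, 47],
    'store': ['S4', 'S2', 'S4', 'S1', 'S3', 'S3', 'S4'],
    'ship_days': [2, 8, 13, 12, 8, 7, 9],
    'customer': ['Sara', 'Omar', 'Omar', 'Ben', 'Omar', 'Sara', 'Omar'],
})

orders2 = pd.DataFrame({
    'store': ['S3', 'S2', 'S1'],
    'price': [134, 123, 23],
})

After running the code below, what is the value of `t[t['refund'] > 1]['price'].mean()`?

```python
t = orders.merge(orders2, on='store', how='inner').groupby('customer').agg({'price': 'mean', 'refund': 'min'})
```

merge on 'store' (how='inner') → 4 rows:
   refund store  ship_days customer  price
0       1    S2          8     Omar    123
1      47    S1         12      Ben     23
2      51    S3          8     Omar    134
3      60    S3          7     Sara    134
group by customer: mean(price), min(refund):
          price  refund
customer               
Ben        23.0      47
Omar      128.5       1
Sara      134.0      60
filter rows where refund > 1:
          price  refund
customer               
Ben        23.0      47
Sara      134.0      60
So mean() = 78.5.

78.5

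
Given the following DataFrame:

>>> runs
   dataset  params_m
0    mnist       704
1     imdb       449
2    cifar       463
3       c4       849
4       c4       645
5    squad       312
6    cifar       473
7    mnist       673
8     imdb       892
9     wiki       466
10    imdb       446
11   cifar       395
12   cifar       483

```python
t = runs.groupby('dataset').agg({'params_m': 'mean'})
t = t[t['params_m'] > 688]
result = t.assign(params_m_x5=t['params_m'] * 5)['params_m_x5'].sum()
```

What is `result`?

7177.5

group by dataset, mean of params_m:
           params_m
dataset            
c4       747.000000
cifar    453.500000
imdb     595.666667
mnist    688.500000
squad    312.000000
wiki     466.000000
filter rows where params_m > 688:
         params_m
dataset          
c4          747.0
mnist       688.5
add column params_m_x5 = t['params_m'] * 5:
         params_m  params_m_x5
dataset                       
c4          747.0       3735.0
mnist       688.5       3442.5
Hence 7177.5.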